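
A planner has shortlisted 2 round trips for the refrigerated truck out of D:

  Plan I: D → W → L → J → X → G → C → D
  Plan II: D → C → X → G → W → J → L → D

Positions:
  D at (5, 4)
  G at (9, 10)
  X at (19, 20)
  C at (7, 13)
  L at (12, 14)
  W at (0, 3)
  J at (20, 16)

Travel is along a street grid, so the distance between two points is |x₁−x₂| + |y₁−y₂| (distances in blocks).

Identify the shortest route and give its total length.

Shortest is Plan I, total 80 blocks.

Plan I: 6 + 23 + 10 + 5 + 20 + 5 + 11 = 80
Plan II: 11 + 19 + 20 + 16 + 33 + 10 + 17 = 126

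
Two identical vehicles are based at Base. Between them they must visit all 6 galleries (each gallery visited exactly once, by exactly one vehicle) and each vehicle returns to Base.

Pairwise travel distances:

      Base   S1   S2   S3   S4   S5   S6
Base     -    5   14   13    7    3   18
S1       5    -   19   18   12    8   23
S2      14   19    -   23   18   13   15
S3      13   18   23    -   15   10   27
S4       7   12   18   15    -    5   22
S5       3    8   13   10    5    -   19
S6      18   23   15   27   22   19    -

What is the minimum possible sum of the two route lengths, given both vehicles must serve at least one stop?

Minimum combined distance: 88.

Check every non-empty split of the stops between the two vehicles; for each half take its own optimal tour:
  {S1} + {S2, S3, S4, S5, S6}: 10 + 78 = 88
  {S2} + {S1, S3, S4, S5, S6}: 28 + 77 = 105
  {S1, S2} + {S3, S4, S5, S6}: 38 + 67 = 105
  {S3} + {S1, S2, S4, S5, S6}: 26 + 68 = 94
  {S1, S3} + {S2, S4, S5, S6}: 36 + 58 = 94
  {S2, S3} + {S1, S4, S5, S6}: 50 + 58 = 108
  … (31 splits in total)
Best: vehicle 1 Base → S1 → Base = 10; vehicle 2 Base → S2 → S6 → S3 → S5 → S4 → Base = 78; combined 88.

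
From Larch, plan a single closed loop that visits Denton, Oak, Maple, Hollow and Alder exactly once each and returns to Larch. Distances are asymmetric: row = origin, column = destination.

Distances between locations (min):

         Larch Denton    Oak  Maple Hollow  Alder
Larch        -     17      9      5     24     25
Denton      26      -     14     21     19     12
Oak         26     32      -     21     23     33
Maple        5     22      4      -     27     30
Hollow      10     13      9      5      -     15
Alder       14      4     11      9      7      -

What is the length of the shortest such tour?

Minimum total distance: 70 min.

Larch→Denton→Oak→Maple→Hollow→Alder→Larch: 17+14+21+27+15+14 = 108
Larch→Denton→Oak→Maple→Alder→Hollow→Larch: 17+14+21+30+7+10 = 99
Larch→Denton→Oak→Hollow→Maple→Alder→Larch: 17+14+23+5+30+14 = 103
Larch→Denton→Oak→Hollow→Alder→Maple→Larch: 17+14+23+15+9+5 = 83
Larch→Denton→Oak→Alder→Maple→Hollow→Larch: 17+14+33+9+27+10 = 110
Larch→Denton→Oak→Alder→Hollow→Maple→Larch: 17+14+33+7+5+5 = 81
Larch→Denton→Maple→Oak→Hollow→Alder→Larch: 17+21+4+23+15+14 = 94
Larch→Denton→Maple→Oak→Alder→Hollow→Larch: 17+21+4+33+7+10 = 92
Larch→Denton→Maple→Hollow→Oak→Alder→Larch: 17+21+27+9+33+14 = 121
Larch→Denton→Maple→Hollow→Alder→Oak→Larch: 17+21+27+15+11+26 = 117
Larch→Denton→Maple→Alder→Oak→Hollow→Larch: 17+21+30+11+23+10 = 112
Larch→Denton→Maple→Alder→Hollow→Oak→Larch: 17+21+30+7+9+26 = 110
Larch→Denton→Hollow→Oak→Maple→Alder→Larch: 17+19+9+21+30+14 = 110
Larch→Denton→Hollow→Oak→Alder→Maple→Larch: 17+19+9+33+9+5 = 92
… (106 more)
Larch→Oak→Denton→Alder→Hollow→Maple→Larch: 9+32+12+7+5+5 = 70  ← best
The minimum is 70.
One optimal route: Larch → Oak → Denton → Alder → Hollow → Maple → Larch.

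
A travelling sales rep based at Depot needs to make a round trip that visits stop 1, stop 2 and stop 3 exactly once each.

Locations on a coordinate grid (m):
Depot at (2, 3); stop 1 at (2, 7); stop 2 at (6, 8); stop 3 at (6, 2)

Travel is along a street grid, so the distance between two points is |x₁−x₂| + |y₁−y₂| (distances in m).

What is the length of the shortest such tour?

There are 3 distinct closed tours to check (reversals are equivalent).
Depot → stop 1 → stop 2 → stop 3 → Depot: 4+5+6+5 = 20
Depot → stop 1 → stop 3 → stop 2 → Depot: 4+9+6+9 = 28
Depot → stop 2 → stop 1 → stop 3 → Depot: 9+5+9+5 = 28
The minimum is 20.
One optimal route: Depot → stop 1 → stop 2 → stop 3 → Depot (or its reverse).

Shortest round trip = 20 m.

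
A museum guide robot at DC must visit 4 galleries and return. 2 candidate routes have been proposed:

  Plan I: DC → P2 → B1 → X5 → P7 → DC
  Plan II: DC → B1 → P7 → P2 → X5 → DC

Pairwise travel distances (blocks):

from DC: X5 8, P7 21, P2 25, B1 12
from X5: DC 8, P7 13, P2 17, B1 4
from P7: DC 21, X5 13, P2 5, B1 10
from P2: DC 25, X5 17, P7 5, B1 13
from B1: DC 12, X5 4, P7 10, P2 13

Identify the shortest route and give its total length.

52 blocks — Plan II is the shortest.

Plan I: 25 + 13 + 4 + 13 + 21 = 76
Plan II: 12 + 10 + 5 + 17 + 8 = 52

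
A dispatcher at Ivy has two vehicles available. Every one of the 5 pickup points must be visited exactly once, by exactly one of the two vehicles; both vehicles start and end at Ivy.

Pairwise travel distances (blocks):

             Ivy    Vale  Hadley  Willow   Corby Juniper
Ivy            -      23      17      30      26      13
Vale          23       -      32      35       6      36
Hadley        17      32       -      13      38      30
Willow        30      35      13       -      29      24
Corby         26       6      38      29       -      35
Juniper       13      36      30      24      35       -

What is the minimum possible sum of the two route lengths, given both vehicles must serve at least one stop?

Minimum combined distance: 114 blocks.

Check every non-empty split of the stops between the two vehicles; for each half take its own optimal tour:
  {Vale} + {Hadley, Willow, Corby, Juniper}: 46 + 107 = 153
  {Hadley} + {Vale, Willow, Corby, Juniper}: 34 + 95 = 129
  {Vale, Hadley} + {Willow, Corby, Juniper}: 72 + 92 = 164
  {Willow} + {Vale, Hadley, Corby, Juniper}: 60 + 103 = 163
  {Vale, Willow} + {Hadley, Corby, Juniper}: 88 + 103 = 191
  {Hadley, Willow} + {Vale, Corby, Juniper}: 60 + 77 = 137
  … (15 splits in total)
  {Vale, Hadley, Willow, Corby} + {Juniper}: 88 + 26 = 114  ← best
Best: vehicle 1 Ivy → Vale → Corby → Willow → Hadley → Ivy = 88; vehicle 2 Ivy → Juniper → Ivy = 26; combined 114.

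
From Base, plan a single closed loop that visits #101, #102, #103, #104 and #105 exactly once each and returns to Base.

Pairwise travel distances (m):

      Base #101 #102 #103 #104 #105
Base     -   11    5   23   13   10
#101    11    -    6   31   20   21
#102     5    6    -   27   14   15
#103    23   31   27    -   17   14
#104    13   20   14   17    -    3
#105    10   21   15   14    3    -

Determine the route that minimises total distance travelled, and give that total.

Minimum total distance: 71 m.

There are 60 distinct closed tours to check (reversals are equivalent).
Base→#101→#102→#103→#104→#105→Base: 11+6+27+17+3+10 = 74
Base→#101→#102→#103→#105→#104→Base: 11+6+27+14+3+13 = 74
Base→#101→#102→#104→#103→#105→Base: 11+6+14+17+14+10 = 72
Base→#101→#102→#104→#105→#103→Base: 11+6+14+3+14+23 = 71
Base→#101→#102→#105→#103→#104→Base: 11+6+15+14+17+13 = 76
Base→#101→#102→#105→#104→#103→Base: 11+6+15+3+17+23 = 75
Base→#101→#103→#102→#104→#105→Base: 11+31+27+14+3+10 = 96
Base→#101→#103→#102→#105→#104→Base: 11+31+27+15+3+13 = 100
Base→#101→#103→#104→#102→#105→Base: 11+31+17+14+15+10 = 98
Base→#101→#103→#104→#105→#102→Base: 11+31+17+3+15+5 = 82
Base→#101→#103→#105→#102→#104→Base: 11+31+14+15+14+13 = 98
Base→#101→#103→#105→#104→#102→Base: 11+31+14+3+14+5 = 78
Base→#101→#104→#102→#103→#105→Base: 11+20+14+27+14+10 = 96
Base→#101→#104→#102→#105→#103→Base: 11+20+14+15+14+23 = 97
… (46 more)
The minimum is 71.
One optimal route: Base → #101 → #102 → #104 → #105 → #103 → Base (or its reverse).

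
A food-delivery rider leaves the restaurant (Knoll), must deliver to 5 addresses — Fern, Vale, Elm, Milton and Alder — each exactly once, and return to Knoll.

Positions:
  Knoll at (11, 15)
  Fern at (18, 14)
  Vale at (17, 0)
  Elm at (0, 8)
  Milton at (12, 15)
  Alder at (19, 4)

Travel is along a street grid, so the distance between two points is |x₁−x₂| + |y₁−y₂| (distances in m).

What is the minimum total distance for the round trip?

There are 60 distinct closed tours to check (reversals are equivalent).
Knoll→Fern→Vale→Elm→Milton→Alder→Knoll: 8+15+25+19+18+19 = 104
Knoll→Fern→Vale→Elm→Alder→Milton→Knoll: 8+15+25+23+18+1 = 90
Knoll→Fern→Vale→Milton→Elm→Alder→Knoll: 8+15+20+19+23+19 = 104
Knoll→Fern→Vale→Milton→Alder→Elm→Knoll: 8+15+20+18+23+18 = 102
Knoll→Fern→Vale→Alder→Elm→Milton→Knoll: 8+15+6+23+19+1 = 72
Knoll→Fern→Vale→Alder→Milton→Elm→Knoll: 8+15+6+18+19+18 = 84
Knoll→Fern→Elm→Vale→Milton→Alder→Knoll: 8+24+25+20+18+19 = 114
Knoll→Fern→Elm→Vale→Alder→Milton→Knoll: 8+24+25+6+18+1 = 82
Knoll→Fern→Elm→Milton→Vale→Alder→Knoll: 8+24+19+20+6+19 = 96
Knoll→Fern→Elm→Milton→Alder→Vale→Knoll: 8+24+19+18+6+21 = 96
Knoll→Fern→Elm→Alder→Vale→Milton→Knoll: 8+24+23+6+20+1 = 82
Knoll→Fern→Elm→Alder→Milton→Vale→Knoll: 8+24+23+18+20+21 = 114
Knoll→Fern→Milton→Vale→Elm→Alder→Knoll: 8+7+20+25+23+19 = 102
Knoll→Fern→Milton→Vale→Alder→Elm→Knoll: 8+7+20+6+23+18 = 82
… (46 more)
Knoll→Elm→Vale→Alder→Fern→Milton→Knoll: 18+25+6+11+7+1 = 68  ← best
The minimum is 68.
One optimal route: Knoll → Elm → Vale → Alder → Fern → Milton → Knoll (or its reverse).

Minimum total distance: 68 m.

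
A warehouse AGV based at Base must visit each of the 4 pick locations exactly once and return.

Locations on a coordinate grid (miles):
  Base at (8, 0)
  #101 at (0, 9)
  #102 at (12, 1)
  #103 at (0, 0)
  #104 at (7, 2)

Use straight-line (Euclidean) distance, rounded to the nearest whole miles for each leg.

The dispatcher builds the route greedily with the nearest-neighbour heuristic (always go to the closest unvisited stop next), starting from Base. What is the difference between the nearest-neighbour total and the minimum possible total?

4 miles longer than the optimal tour.

From Base: #104=2, #102=4, #103=8, #101=12 → choose #104 (2).
From #104: #102=5, #103=7, #101=10 → choose #102 (5).
From #102: #103=12, #101=14 → choose #103 (12).
From #103: #101=9 → choose #101 (9).
NN route Base → #104 → #102 → #103 → #101 → Base costs 40.
Optimal: Base → #102 → #101 → #103 → #104 → Base costs 36 (by enumerating all 12 distinct tours).
Excess = 40 − 36 = 4.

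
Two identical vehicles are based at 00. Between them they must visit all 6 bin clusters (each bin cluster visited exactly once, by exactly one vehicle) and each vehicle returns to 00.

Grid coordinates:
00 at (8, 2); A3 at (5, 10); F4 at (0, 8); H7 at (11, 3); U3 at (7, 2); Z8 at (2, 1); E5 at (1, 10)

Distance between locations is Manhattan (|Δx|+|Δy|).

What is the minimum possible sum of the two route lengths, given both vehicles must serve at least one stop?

42 — the smallest possible combined total.

There are 2^5 − 1 = 31 ways to divide the 6 stops into two non-empty groups. For each, the best each vehicle can do is its own shortest tour through its group:
  {A3} + {F4, H7, U3, Z8, E5}: 22 + 40 = 62
  {F4} + {A3, H7, U3, Z8, E5}: 28 + 38 = 66
  {A3, F4} + {H7, U3, Z8, E5}: 32 + 38 = 70
  {H7} + {A3, F4, U3, Z8, E5}: 8 + 34 = 42
  {A3, H7} + {F4, U3, Z8, E5}: 28 + 34 = 62
  {F4, H7} + {A3, U3, Z8, E5}: 34 + 32 = 66
  … (31 splits in total)
Best: vehicle 1 00 → H7 → 00 = 8; vehicle 2 00 → A3 → E5 → F4 → Z8 → U3 → 00 = 34; combined 42.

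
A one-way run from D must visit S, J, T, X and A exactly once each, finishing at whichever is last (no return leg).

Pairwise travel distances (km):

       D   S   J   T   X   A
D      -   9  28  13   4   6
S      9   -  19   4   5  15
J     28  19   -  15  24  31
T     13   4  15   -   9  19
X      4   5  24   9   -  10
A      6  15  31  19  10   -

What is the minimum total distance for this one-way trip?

There are 5! = 120 possible orderings.
D - S - J - T - X - A: 9+19+15+9+10 = 62
D - S - J - T - A - X: 9+19+15+19+10 = 72
D - S - J - X - T - A: 9+19+24+9+19 = 80
D - S - J - X - A - T: 9+19+24+10+19 = 81
D - S - J - A - T - X: 9+19+31+19+9 = 87
D - S - J - A - X - T: 9+19+31+10+9 = 78
D - S - T - J - X - A: 9+4+15+24+10 = 62
D - S - T - J - A - X: 9+4+15+31+10 = 69
D - S - T - X - J - A: 9+4+9+24+31 = 77
D - S - T - X - A - J: 9+4+9+10+31 = 63
D - S - T - A - J - X: 9+4+19+31+24 = 87
D - S - T - A - X - J: 9+4+19+10+24 = 66
D - S - X - J - T - A: 9+5+24+15+19 = 72
D - S - X - J - A - T: 9+5+24+31+19 = 88
… (106 more)
D - A - X - S - T - J: 6+10+5+4+15 = 40  ← best
The minimum is 40.
One shortest path: D → A → X → S → T → J.

Shortest open route: 40 km.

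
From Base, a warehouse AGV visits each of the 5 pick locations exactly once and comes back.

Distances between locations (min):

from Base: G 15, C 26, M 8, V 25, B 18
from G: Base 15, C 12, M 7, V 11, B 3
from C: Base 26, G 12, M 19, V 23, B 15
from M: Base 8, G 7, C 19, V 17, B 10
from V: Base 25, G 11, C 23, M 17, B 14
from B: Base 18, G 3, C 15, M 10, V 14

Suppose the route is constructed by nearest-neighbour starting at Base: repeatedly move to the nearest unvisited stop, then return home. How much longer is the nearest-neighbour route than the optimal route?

The nearest-neighbour route is 1 min longer than optimal.

Base: M=8, G=15, B=18, V=25, C=26 ⇒ M
M: G=7, B=10, V=17, C=19 ⇒ G
G: B=3, V=11, C=12 ⇒ B
B: V=14, C=15 ⇒ V
V: C=23 ⇒ C
NN route Base → M → G → B → V → C → Base costs 81.
Optimal: Base → C → G → B → V → M → Base costs 80 (by enumerating all 60 distinct tours).
Excess = 81 − 80 = 1.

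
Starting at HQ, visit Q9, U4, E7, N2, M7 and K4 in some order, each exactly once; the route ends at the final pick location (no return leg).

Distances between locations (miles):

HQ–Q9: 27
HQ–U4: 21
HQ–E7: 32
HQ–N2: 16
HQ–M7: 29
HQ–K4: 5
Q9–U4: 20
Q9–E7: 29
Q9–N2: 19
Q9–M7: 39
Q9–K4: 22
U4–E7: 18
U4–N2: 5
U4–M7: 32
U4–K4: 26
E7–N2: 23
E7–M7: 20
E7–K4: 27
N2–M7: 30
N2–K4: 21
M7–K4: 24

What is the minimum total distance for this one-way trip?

Shortest open route: 89 miles.

There are 6! = 720 possible orderings.
HQ → Q9 → U4 → E7 → N2 → M7 → K4: 27+20+18+23+30+24 = 142
HQ → Q9 → U4 → E7 → N2 → K4 → M7: 27+20+18+23+21+24 = 133
HQ → Q9 → U4 → E7 → M7 → N2 → K4: 27+20+18+20+30+21 = 136
HQ → Q9 → U4 → E7 → M7 → K4 → N2: 27+20+18+20+24+21 = 130
HQ → Q9 → U4 → E7 → K4 → N2 → M7: 27+20+18+27+21+30 = 143
HQ → Q9 → U4 → E7 → K4 → M7 → N2: 27+20+18+27+24+30 = 146
HQ → Q9 → U4 → N2 → E7 → M7 → K4: 27+20+5+23+20+24 = 119
HQ → Q9 → U4 → N2 → E7 → K4 → M7: 27+20+5+23+27+24 = 126
… (712 more)
HQ → K4 → Q9 → N2 → U4 → E7 → M7: 5+22+19+5+18+20 = 89  ← best
The minimum is 89.
One shortest path: HQ → K4 → Q9 → N2 → U4 → E7 → M7.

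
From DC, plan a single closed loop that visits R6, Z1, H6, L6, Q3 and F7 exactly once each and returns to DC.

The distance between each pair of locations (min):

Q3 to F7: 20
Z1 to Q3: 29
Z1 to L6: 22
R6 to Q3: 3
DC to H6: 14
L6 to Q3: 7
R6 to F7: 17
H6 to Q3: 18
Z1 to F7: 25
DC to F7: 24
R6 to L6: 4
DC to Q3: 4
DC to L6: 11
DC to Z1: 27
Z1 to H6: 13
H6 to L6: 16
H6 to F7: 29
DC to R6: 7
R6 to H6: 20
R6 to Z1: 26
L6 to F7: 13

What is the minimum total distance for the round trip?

Minimum total distance: 76 min.

There are 360 distinct closed tours to check (reversals are equivalent).
DC→R6→Z1→H6→L6→Q3→F7→DC: 7+26+13+16+7+20+24 = 113
DC→R6→Z1→H6→L6→F7→Q3→DC: 7+26+13+16+13+20+4 = 99
DC→R6→Z1→H6→Q3→L6→F7→DC: 7+26+13+18+7+13+24 = 108
DC→R6→Z1→H6→Q3→F7→L6→DC: 7+26+13+18+20+13+11 = 108
DC→R6→Z1→H6→F7→L6→Q3→DC: 7+26+13+29+13+7+4 = 99
DC→R6→Z1→H6→F7→Q3→L6→DC: 7+26+13+29+20+7+11 = 113
DC→R6→Z1→L6→H6→Q3→F7→DC: 7+26+22+16+18+20+24 = 133
DC→R6→Z1→L6→H6→F7→Q3→DC: 7+26+22+16+29+20+4 = 124
… (352 more)
DC→H6→Z1→F7→L6→R6→Q3→DC: 14+13+25+13+4+3+4 = 76  ← best
The minimum is 76.
One optimal route: DC → H6 → Z1 → F7 → L6 → R6 → Q3 → DC (or its reverse).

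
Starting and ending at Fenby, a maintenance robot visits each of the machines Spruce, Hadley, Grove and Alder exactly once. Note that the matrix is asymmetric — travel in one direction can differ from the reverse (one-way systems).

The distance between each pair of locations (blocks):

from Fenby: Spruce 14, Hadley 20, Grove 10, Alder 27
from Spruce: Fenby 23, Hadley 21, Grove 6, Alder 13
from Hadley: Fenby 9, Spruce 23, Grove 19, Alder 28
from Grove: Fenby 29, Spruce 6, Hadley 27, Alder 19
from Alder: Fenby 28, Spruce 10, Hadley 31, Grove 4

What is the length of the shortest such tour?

Fenby - Spruce - Hadley - Grove - Alder - Fenby: 14+21+19+19+28 = 101
Fenby - Spruce - Hadley - Alder - Grove - Fenby: 14+21+28+4+29 = 96
Fenby - Spruce - Grove - Hadley - Alder - Fenby: 14+6+27+28+28 = 103
Fenby - Spruce - Grove - Alder - Hadley - Fenby: 14+6+19+31+9 = 79
Fenby - Spruce - Alder - Hadley - Grove - Fenby: 14+13+31+19+29 = 106
Fenby - Spruce - Alder - Grove - Hadley - Fenby: 14+13+4+27+9 = 67
Fenby - Hadley - Spruce - Grove - Alder - Fenby: 20+23+6+19+28 = 96
Fenby - Hadley - Spruce - Alder - Grove - Fenby: 20+23+13+4+29 = 89
Fenby - Hadley - Grove - Spruce - Alder - Fenby: 20+19+6+13+28 = 86
Fenby - Hadley - Grove - Alder - Spruce - Fenby: 20+19+19+10+23 = 91
Fenby - Hadley - Alder - Spruce - Grove - Fenby: 20+28+10+6+29 = 93
Fenby - Hadley - Alder - Grove - Spruce - Fenby: 20+28+4+6+23 = 81
Fenby - Grove - Spruce - Hadley - Alder - Fenby: 10+6+21+28+28 = 93
Fenby - Grove - Spruce - Alder - Hadley - Fenby: 10+6+13+31+9 = 69
… (10 more)
The minimum is 67.
One optimal route: Fenby → Spruce → Alder → Grove → Hadley → Fenby.

Shortest round trip = 67 blocks.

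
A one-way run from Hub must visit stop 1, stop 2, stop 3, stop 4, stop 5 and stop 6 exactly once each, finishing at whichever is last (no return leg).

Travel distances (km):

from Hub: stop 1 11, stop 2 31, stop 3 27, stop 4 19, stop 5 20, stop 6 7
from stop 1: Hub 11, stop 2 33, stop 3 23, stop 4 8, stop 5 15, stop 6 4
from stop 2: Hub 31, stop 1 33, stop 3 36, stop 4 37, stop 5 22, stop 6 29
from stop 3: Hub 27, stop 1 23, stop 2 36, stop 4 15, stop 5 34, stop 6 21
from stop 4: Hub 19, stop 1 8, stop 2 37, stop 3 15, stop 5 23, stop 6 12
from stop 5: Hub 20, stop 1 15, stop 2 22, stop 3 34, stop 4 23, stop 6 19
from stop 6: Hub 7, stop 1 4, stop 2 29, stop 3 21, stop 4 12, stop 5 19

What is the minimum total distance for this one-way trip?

Minimum one-way distance = 88 km.

There are 6! = 720 possible orderings.
Hub → stop 1 → stop 2 → stop 3 → stop 4 → stop 5 → stop 6: 11+33+36+15+23+19 = 137
Hub → stop 1 → stop 2 → stop 3 → stop 4 → stop 6 → stop 5: 11+33+36+15+12+19 = 126
Hub → stop 1 → stop 2 → stop 3 → stop 5 → stop 4 → stop 6: 11+33+36+34+23+12 = 149
Hub → stop 1 → stop 2 → stop 3 → stop 5 → stop 6 → stop 4: 11+33+36+34+19+12 = 145
Hub → stop 1 → stop 2 → stop 3 → stop 6 → stop 4 → stop 5: 11+33+36+21+12+23 = 136
Hub → stop 1 → stop 2 → stop 3 → stop 6 → stop 5 → stop 4: 11+33+36+21+19+23 = 143
Hub → stop 1 → stop 2 → stop 4 → stop 3 → stop 5 → stop 6: 11+33+37+15+34+19 = 149
Hub → stop 1 → stop 2 → stop 4 → stop 3 → stop 6 → stop 5: 11+33+37+15+21+19 = 136
… (712 more)
Hub → stop 6 → stop 3 → stop 4 → stop 1 → stop 5 → stop 2: 7+21+15+8+15+22 = 88  ← best
The minimum is 88.
One shortest path: Hub → stop 6 → stop 3 → stop 4 → stop 1 → stop 5 → stop 2.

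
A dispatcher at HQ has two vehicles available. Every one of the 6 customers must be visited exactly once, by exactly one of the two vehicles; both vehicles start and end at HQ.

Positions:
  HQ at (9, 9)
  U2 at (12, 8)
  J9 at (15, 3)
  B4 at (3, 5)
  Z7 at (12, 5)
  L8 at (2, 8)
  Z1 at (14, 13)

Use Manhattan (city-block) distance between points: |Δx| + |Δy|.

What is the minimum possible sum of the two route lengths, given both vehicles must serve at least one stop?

There are 2^5 − 1 = 31 ways to divide the 6 stops into two non-empty groups. For each, the best each vehicle can do is its own shortest tour through its group:
  {U2} + {J9, B4, Z7, L8, Z1}: 8 + 46 = 54
  {J9} + {U2, B4, Z7, L8, Z1}: 24 + 40 = 64
  {U2, J9} + {B4, Z7, L8, Z1}: 24 + 40 = 64
  {B4} + {U2, J9, Z7, L8, Z1}: 20 + 46 = 66
  {U2, B4} + {J9, Z7, L8, Z1}: 26 + 46 = 72
  {J9, B4} + {U2, Z7, L8, Z1}: 36 + 40 = 76
  … (31 splits in total)
Best: vehicle 1 HQ → U2 → HQ = 8; vehicle 2 HQ → L8 → B4 → Z7 → J9 → Z1 → HQ = 46; combined 54.

Minimum combined distance: 54.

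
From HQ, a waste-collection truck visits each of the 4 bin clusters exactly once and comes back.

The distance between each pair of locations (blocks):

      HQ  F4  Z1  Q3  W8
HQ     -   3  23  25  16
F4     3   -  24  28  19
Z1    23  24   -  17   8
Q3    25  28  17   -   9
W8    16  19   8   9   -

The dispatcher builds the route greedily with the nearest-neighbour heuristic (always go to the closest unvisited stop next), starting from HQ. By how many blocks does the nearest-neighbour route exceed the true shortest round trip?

HQ: F4=3, W8=16, Z1=23, Q3=25 ⇒ F4
F4: W8=19, Z1=24, Q3=28 ⇒ W8
W8: Z1=8, Q3=9 ⇒ Z1
Z1: Q3=17 ⇒ Q3
NN route HQ → F4 → W8 → Z1 → Q3 → HQ costs 72.
Optimal: HQ → F4 → Z1 → Q3 → W8 → HQ costs 69 (by enumerating all 12 distinct tours).
Excess = 72 − 69 = 3.

3 blocks longer than the optimal tour.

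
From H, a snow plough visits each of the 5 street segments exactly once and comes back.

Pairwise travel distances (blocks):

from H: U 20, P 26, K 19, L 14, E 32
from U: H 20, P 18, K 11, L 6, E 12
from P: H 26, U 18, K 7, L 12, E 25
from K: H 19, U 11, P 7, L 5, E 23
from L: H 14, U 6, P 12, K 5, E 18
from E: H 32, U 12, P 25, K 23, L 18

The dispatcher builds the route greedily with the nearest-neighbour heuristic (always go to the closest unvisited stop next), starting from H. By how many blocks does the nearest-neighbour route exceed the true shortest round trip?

The nearest-neighbour route is 5 blocks longer than optimal.

From H: L=14, K=19, U=20, P=26, E=32 → choose L (14).
From L: K=5, U=6, P=12, E=18 → choose K (5).
From K: P=7, U=11, E=23 → choose P (7).
From P: U=18, E=25 → choose U (18).
From U: E=12 → choose E (12).
NN route H → L → K → P → U → E → H costs 88.
Optimal: H → U → E → P → K → L → H costs 83 (by enumerating all 60 distinct tours).
Excess = 88 − 83 = 5.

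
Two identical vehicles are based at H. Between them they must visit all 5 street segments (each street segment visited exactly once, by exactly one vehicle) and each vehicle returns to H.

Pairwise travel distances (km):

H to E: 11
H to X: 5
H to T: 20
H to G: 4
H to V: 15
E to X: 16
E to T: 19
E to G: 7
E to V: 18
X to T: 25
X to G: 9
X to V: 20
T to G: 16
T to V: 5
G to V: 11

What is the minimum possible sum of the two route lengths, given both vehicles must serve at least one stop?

60 km — the smallest possible combined total.

Check every non-empty split of the stops between the two vehicles; for each half take its own optimal tour:
  {E} + {X, T, G, V}: 22 + 50 = 72
  {X} + {E, T, G, V}: 10 + 50 = 60
  {E, X} + {T, G, V}: 32 + 40 = 72
  {T} + {E, X, G, V}: 40 + 54 = 94
  {E, T} + {X, G, V}: 50 + 40 = 90
  {X, T} + {E, G, V}: 50 + 44 = 94
  … (15 splits in total)
Best: vehicle 1 H → X → H = 10; vehicle 2 H → E → T → V → G → H = 50; combined 60.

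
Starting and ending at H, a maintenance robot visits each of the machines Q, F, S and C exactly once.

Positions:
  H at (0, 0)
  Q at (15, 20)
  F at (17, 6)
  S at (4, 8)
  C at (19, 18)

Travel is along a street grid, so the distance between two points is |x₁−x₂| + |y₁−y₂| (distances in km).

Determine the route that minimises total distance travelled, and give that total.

There are 12 distinct closed tours to check (reversals are equivalent).
H - Q - F - S - C - H: 35+16+15+25+37 = 128
H - Q - F - C - S - H: 35+16+14+25+12 = 102
H - Q - S - F - C - H: 35+23+15+14+37 = 124
H - Q - S - C - F - H: 35+23+25+14+23 = 120
H - Q - C - F - S - H: 35+6+14+15+12 = 82
H - Q - C - S - F - H: 35+6+25+15+23 = 104
H - F - Q - S - C - H: 23+16+23+25+37 = 124
H - F - Q - C - S - H: 23+16+6+25+12 = 82
H - F - S - Q - C - H: 23+15+23+6+37 = 104
H - F - C - Q - S - H: 23+14+6+23+12 = 78
H - S - Q - F - C - H: 12+23+16+14+37 = 102
H - S - F - Q - C - H: 12+15+16+6+37 = 86
The minimum is 78.
One optimal route: H → F → C → Q → S → H (or its reverse).

Minimum total distance: 78 km.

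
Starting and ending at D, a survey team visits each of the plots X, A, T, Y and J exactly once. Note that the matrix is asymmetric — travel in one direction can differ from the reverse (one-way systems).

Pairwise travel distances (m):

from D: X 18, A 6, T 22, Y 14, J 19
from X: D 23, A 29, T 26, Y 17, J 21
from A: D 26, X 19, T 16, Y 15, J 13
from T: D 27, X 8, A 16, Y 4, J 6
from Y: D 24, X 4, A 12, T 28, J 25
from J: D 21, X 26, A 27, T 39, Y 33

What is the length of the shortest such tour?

Minimum total distance: 72 m.

D-X-A-T-Y-J-D: 18+29+16+4+25+21 = 113
D-X-A-T-J-Y-D: 18+29+16+6+33+24 = 126
D-X-A-Y-T-J-D: 18+29+15+28+6+21 = 117
D-X-A-Y-J-T-D: 18+29+15+25+39+27 = 153
D-X-A-J-T-Y-D: 18+29+13+39+4+24 = 127
D-X-A-J-Y-T-D: 18+29+13+33+28+27 = 148
D-X-T-A-Y-J-D: 18+26+16+15+25+21 = 121
D-X-T-A-J-Y-D: 18+26+16+13+33+24 = 130
D-X-T-Y-A-J-D: 18+26+4+12+13+21 = 94
D-X-T-Y-J-A-D: 18+26+4+25+27+26 = 126
D-X-T-J-A-Y-D: 18+26+6+27+15+24 = 116
D-X-T-J-Y-A-D: 18+26+6+33+12+26 = 121
D-X-Y-A-T-J-D: 18+17+12+16+6+21 = 90
D-X-Y-A-J-T-D: 18+17+12+13+39+27 = 126
… (106 more)
D-A-T-Y-X-J-D: 6+16+4+4+21+21 = 72  ← best
The minimum is 72.
One optimal route: D → A → T → Y → X → J → D.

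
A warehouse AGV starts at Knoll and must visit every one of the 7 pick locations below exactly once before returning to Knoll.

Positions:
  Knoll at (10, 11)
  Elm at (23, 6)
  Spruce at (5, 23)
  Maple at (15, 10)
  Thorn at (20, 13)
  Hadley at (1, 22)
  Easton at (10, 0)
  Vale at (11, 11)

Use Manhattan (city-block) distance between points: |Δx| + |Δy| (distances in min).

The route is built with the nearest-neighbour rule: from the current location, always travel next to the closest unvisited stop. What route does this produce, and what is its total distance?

From Knoll: distances to unvisited — Vale=1, Maple=6, Easton=11, Thorn=12, Spruce=17, Elm=18, Hadley=20. Nearest is Vale (1).
From Vale: distances to unvisited — Maple=5, Thorn=11, Easton=12, Elm=17, Spruce=18, Hadley=21. Nearest is Maple (5).
From Maple: distances to unvisited — Thorn=8, Elm=12, Easton=15, Spruce=23, Hadley=26. Nearest is Thorn (8).
From Thorn: distances to unvisited — Elm=10, Easton=23, Spruce=25, Hadley=28. Nearest is Elm (10).
From Elm: distances to unvisited — Easton=19, Spruce=35, Hadley=38. Nearest is Easton (19).
From Easton: distances to unvisited — Spruce=28, Hadley=31. Nearest is Spruce (28).
From Spruce: distances to unvisited — Hadley=5. Nearest is Hadley (5).
Return Hadley→Knoll: 20.
Total = 1 + 5 + 8 + 10 + 19 + 28 + 5 + 20 = 96.

Nearest-neighbour total = 96 min; route Knoll → Vale → Maple → Thorn → Elm → Easton → Spruce → Hadley → Knoll.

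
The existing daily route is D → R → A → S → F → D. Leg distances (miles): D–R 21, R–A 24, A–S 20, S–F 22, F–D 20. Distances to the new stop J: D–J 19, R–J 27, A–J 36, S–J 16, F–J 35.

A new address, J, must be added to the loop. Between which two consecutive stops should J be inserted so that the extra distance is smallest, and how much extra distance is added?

+25 miles — insert J between D and R.

Insertion cost between consecutive stops i–j is d(i,J) + d(J,j) − d(i,j):
  between D and R: 19 + 27 − 21 = 25
  between R and A: 27 + 36 − 24 = 39
  between A and S: 36 + 16 − 20 = 32
  between S and F: 16 + 35 − 22 = 29
  between F and D: 35 + 19 − 20 = 34
Cheapest insertion is between D and R, adding 25.
New total = 107 + 25 = 132.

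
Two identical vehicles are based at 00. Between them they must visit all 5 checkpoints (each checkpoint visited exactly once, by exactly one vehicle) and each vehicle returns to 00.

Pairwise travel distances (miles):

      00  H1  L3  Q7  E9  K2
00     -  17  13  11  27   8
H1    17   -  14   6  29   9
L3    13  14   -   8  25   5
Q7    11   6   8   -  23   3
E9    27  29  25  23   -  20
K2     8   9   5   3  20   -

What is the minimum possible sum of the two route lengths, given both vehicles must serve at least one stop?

98 miles — the smallest possible combined total.

There are 2^4 − 1 = 15 ways to divide the 5 stops into two non-empty groups. For each, the best each vehicle can do is its own shortest tour through its group:
  {H1} + {L3, Q7, E9, K2}: 34 + 71 = 105
  {L3} + {H1, Q7, E9, K2}: 26 + 73 = 99
  {H1, L3} + {Q7, E9, K2}: 44 + 61 = 105
  {Q7} + {H1, L3, E9, K2}: 22 + 83 = 105
  {H1, Q7} + {L3, E9, K2}: 34 + 65 = 99
  {L3, Q7} + {H1, E9, K2}: 32 + 73 = 105
  … (15 splits in total)
  {E9} + {H1, L3, Q7, K2}: 54 + 44 = 98  ← best
Best: vehicle 1 00 → E9 → 00 = 54; vehicle 2 00 → H1 → Q7 → L3 → K2 → 00 = 44; combined 98.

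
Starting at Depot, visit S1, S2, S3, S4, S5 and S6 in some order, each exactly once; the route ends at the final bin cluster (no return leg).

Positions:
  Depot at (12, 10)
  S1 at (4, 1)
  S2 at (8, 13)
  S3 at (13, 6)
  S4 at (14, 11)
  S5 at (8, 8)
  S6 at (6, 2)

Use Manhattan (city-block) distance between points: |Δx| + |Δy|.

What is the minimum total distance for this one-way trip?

There are 6! = 720 possible orderings.
Depot - S1 - S2 - S3 - S4 - S5 - S6: 17+16+12+6+9+8 = 68
Depot - S1 - S2 - S3 - S4 - S6 - S5: 17+16+12+6+17+8 = 76
Depot - S1 - S2 - S3 - S5 - S4 - S6: 17+16+12+7+9+17 = 78
Depot - S1 - S2 - S3 - S5 - S6 - S4: 17+16+12+7+8+17 = 77
Depot - S1 - S2 - S3 - S6 - S4 - S5: 17+16+12+11+17+9 = 82
Depot - S1 - S2 - S3 - S6 - S5 - S4: 17+16+12+11+8+9 = 73
Depot - S1 - S2 - S4 - S3 - S5 - S6: 17+16+8+6+7+8 = 62
Depot - S1 - S2 - S4 - S3 - S6 - S5: 17+16+8+6+11+8 = 66
… (712 more)
Depot - S3 - S4 - S2 - S5 - S6 - S1: 5+6+8+5+8+3 = 35  ← best
The minimum is 35.
One shortest path: Depot → S3 → S4 → S2 → S5 → S6 → S1.

Shortest open route: 35.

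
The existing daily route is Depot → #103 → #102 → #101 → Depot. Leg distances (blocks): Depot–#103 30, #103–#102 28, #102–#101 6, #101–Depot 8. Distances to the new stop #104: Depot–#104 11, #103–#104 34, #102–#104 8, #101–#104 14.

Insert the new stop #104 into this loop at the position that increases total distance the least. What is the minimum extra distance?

Insertion cost between consecutive stops i–j is d(i,#104) + d(#104,j) − d(i,j):
  between Depot and #103: 11 + 34 − 30 = 15
  between #103 and #102: 34 + 8 − 28 = 14
  between #102 and #101: 8 + 14 − 6 = 16
  between #101 and Depot: 14 + 11 − 8 = 17
Cheapest insertion is between #103 and #102, adding 14.
New total = 72 + 14 = 86.

+14 blocks — insert #104 between #103 and #102.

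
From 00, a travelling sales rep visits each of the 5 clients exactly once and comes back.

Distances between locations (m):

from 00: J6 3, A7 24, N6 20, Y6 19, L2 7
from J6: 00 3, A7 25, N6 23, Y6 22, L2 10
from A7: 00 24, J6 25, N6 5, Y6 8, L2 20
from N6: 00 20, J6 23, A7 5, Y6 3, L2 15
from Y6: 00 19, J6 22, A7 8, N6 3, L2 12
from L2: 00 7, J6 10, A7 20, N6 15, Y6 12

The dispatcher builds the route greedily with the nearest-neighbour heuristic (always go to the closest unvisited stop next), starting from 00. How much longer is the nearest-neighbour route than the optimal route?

Excess over optimum: 2 m.

From 00: J6=3, L2=7, Y6=19, N6=20, A7=24 → choose J6 (3).
From J6: L2=10, Y6=22, N6=23, A7=25 → choose L2 (10).
From L2: Y6=12, N6=15, A7=20 → choose Y6 (12).
From Y6: N6=3, A7=8 → choose N6 (3).
From N6: A7=5 → choose A7 (5).
NN route 00 → J6 → L2 → Y6 → N6 → A7 → 00 costs 57.
Optimal: 00 → J6 → A7 → N6 → Y6 → L2 → 00 costs 55 (by enumerating all 60 distinct tours).
Excess = 57 − 55 = 2.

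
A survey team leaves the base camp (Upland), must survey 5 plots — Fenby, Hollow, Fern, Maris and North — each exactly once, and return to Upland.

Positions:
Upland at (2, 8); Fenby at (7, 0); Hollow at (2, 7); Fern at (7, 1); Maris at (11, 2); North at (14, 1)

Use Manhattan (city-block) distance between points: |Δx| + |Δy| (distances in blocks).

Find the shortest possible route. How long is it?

Minimum total distance: 40 blocks.

With 5 stops there are 5!/2 = 60 distinct round trips (a route and its reverse cost the same).
Upland→Fenby→Hollow→Fern→Maris→North→Upland: 13+12+11+5+4+19 = 64
Upland→Fenby→Hollow→Fern→North→Maris→Upland: 13+12+11+7+4+15 = 62
Upland→Fenby→Hollow→Maris→Fern→North→Upland: 13+12+14+5+7+19 = 70
Upland→Fenby→Hollow→Maris→North→Fern→Upland: 13+12+14+4+7+12 = 62
Upland→Fenby→Hollow→North→Fern→Maris→Upland: 13+12+18+7+5+15 = 70
Upland→Fenby→Hollow→North→Maris→Fern→Upland: 13+12+18+4+5+12 = 64
Upland→Fenby→Fern→Hollow→Maris→North→Upland: 13+1+11+14+4+19 = 62
Upland→Fenby→Fern→Hollow→North→Maris→Upland: 13+1+11+18+4+15 = 62
Upland→Fenby→Fern→Maris→Hollow→North→Upland: 13+1+5+14+18+19 = 70
Upland→Fenby→Fern→Maris→North→Hollow→Upland: 13+1+5+4+18+1 = 42
Upland→Fenby→Fern→North→Hollow→Maris→Upland: 13+1+7+18+14+15 = 68
Upland→Fenby→Fern→North→Maris→Hollow→Upland: 13+1+7+4+14+1 = 40
Upland→Fenby→Maris→Hollow→Fern→North→Upland: 13+6+14+11+7+19 = 70
Upland→Fenby→Maris→Hollow→North→Fern→Upland: 13+6+14+18+7+12 = 70
… (46 more)
The minimum is 40.
One optimal route: Upland → Fenby → Fern → North → Maris → Hollow → Upland (or its reverse).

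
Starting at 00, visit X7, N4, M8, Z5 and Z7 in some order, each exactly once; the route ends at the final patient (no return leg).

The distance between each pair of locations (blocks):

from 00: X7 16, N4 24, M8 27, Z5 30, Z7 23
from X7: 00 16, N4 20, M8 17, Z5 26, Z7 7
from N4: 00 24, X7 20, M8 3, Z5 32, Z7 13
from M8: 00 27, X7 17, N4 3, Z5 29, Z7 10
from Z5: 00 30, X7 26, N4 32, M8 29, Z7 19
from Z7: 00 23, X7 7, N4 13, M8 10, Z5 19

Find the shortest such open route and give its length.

There are 5! = 120 possible orderings.
00→X7→N4→M8→Z5→Z7: 16+20+3+29+19 = 87
00→X7→N4→M8→Z7→Z5: 16+20+3+10+19 = 68
00→X7→N4→Z5→M8→Z7: 16+20+32+29+10 = 107
00→X7→N4→Z5→Z7→M8: 16+20+32+19+10 = 97
00→X7→N4→Z7→M8→Z5: 16+20+13+10+29 = 88
00→X7→N4→Z7→Z5→M8: 16+20+13+19+29 = 97
00→X7→M8→N4→Z5→Z7: 16+17+3+32+19 = 87
00→X7→M8→N4→Z7→Z5: 16+17+3+13+19 = 68
00→X7→M8→Z5→N4→Z7: 16+17+29+32+13 = 107
00→X7→M8→Z5→Z7→N4: 16+17+29+19+13 = 94
00→X7→M8→Z7→N4→Z5: 16+17+10+13+32 = 88
00→X7→M8→Z7→Z5→N4: 16+17+10+19+32 = 94
00→X7→Z5→N4→M8→Z7: 16+26+32+3+10 = 87
00→X7→Z5→N4→Z7→M8: 16+26+32+13+10 = 97
… (106 more)
The minimum is 68.
One shortest path: 00 → X7 → N4 → M8 → Z7 → Z5.

68 blocks — the minimum one-way total.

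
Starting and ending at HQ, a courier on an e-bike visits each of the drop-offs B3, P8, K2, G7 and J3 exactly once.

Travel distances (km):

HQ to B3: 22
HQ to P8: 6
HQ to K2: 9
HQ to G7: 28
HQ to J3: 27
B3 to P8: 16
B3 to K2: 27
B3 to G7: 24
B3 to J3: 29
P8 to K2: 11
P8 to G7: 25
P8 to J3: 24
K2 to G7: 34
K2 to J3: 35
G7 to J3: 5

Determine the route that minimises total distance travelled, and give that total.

92 km — the shortest possible round trip.

With 5 stops there are 5!/2 = 60 distinct round trips (a route and its reverse cost the same).
HQ → B3 → P8 → K2 → G7 → J3 → HQ: 22+16+11+34+5+27 = 115
HQ → B3 → P8 → K2 → J3 → G7 → HQ: 22+16+11+35+5+28 = 117
HQ → B3 → P8 → G7 → K2 → J3 → HQ: 22+16+25+34+35+27 = 159
HQ → B3 → P8 → G7 → J3 → K2 → HQ: 22+16+25+5+35+9 = 112
HQ → B3 → P8 → J3 → K2 → G7 → HQ: 22+16+24+35+34+28 = 159
HQ → B3 → P8 → J3 → G7 → K2 → HQ: 22+16+24+5+34+9 = 110
HQ → B3 → K2 → P8 → G7 → J3 → HQ: 22+27+11+25+5+27 = 117
HQ → B3 → K2 → P8 → J3 → G7 → HQ: 22+27+11+24+5+28 = 117
HQ → B3 → K2 → G7 → P8 → J3 → HQ: 22+27+34+25+24+27 = 159
HQ → B3 → K2 → G7 → J3 → P8 → HQ: 22+27+34+5+24+6 = 118
HQ → B3 → K2 → J3 → P8 → G7 → HQ: 22+27+35+24+25+28 = 161
HQ → B3 → K2 → J3 → G7 → P8 → HQ: 22+27+35+5+25+6 = 120
HQ → B3 → G7 → P8 → K2 → J3 → HQ: 22+24+25+11+35+27 = 144
HQ → B3 → G7 → P8 → J3 → K2 → HQ: 22+24+25+24+35+9 = 139
… (46 more)
HQ → K2 → P8 → B3 → G7 → J3 → HQ: 9+11+16+24+5+27 = 92  ← best
The minimum is 92.
One optimal route: HQ → K2 → P8 → B3 → G7 → J3 → HQ (or its reverse).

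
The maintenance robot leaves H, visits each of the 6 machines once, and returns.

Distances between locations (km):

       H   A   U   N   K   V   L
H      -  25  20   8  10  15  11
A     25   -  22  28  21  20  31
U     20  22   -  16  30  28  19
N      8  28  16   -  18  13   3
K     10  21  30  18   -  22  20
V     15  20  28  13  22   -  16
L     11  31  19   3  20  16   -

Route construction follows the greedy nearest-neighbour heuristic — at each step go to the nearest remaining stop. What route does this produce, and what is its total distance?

H → [N:8 / K:10 / L:11 / V:15 / U:20 / A:25] → N (8)
N → [L:3 / V:13 / U:16 / K:18 / A:28] → L (3)
L → [V:16 / U:19 / K:20 / A:31] → V (16)
V → [A:20 / K:22 / U:28] → A (20)
A → [K:21 / U:22] → K (21)
K → [U:30] → U (30)
Return U→H: 20.
Total = 8 + 3 + 16 + 20 + 21 + 30 + 20 = 118.

Total distance 118 km via the nearest-neighbour route H → N → L → V → A → K → U → H.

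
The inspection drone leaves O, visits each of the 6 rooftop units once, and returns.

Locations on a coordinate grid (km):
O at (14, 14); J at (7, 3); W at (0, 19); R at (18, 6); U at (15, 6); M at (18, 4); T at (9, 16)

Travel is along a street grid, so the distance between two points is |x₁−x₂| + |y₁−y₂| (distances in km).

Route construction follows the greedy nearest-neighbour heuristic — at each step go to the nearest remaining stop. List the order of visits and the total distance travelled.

72 km along O → T → W → J → U → R → M → O.

At O the remaining stops are T 7, U 9, R 12, M 14, J 18, W 19; go to T.
At T the remaining stops are W 12, J 15, U 16, R 19, M 21; go to W.
At W the remaining stops are J 23, U 28, R 31, M 33; go to J.
At J the remaining stops are U 11, M 12, R 14; go to U.
At U the remaining stops are R 3, M 5; go to R.
At R the remaining stops are M 2; go to M.
Return M→O: 14.
Total = 7 + 12 + 23 + 11 + 3 + 2 + 14 = 72.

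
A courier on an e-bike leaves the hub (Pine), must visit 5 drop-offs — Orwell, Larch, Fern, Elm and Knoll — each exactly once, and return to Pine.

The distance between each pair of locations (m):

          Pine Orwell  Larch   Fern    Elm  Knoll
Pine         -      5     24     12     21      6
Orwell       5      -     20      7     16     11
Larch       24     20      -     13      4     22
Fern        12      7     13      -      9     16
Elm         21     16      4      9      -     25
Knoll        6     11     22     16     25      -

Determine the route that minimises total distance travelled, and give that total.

With 5 stops there are 5!/2 = 60 distinct round trips (a route and its reverse cost the same).
Pine-Orwell-Larch-Fern-Elm-Knoll-Pine: 5+20+13+9+25+6 = 78
Pine-Orwell-Larch-Fern-Knoll-Elm-Pine: 5+20+13+16+25+21 = 100
Pine-Orwell-Larch-Elm-Fern-Knoll-Pine: 5+20+4+9+16+6 = 60
Pine-Orwell-Larch-Elm-Knoll-Fern-Pine: 5+20+4+25+16+12 = 82
Pine-Orwell-Larch-Knoll-Fern-Elm-Pine: 5+20+22+16+9+21 = 93
Pine-Orwell-Larch-Knoll-Elm-Fern-Pine: 5+20+22+25+9+12 = 93
Pine-Orwell-Fern-Larch-Elm-Knoll-Pine: 5+7+13+4+25+6 = 60
Pine-Orwell-Fern-Larch-Knoll-Elm-Pine: 5+7+13+22+25+21 = 93
Pine-Orwell-Fern-Elm-Larch-Knoll-Pine: 5+7+9+4+22+6 = 53
Pine-Orwell-Fern-Elm-Knoll-Larch-Pine: 5+7+9+25+22+24 = 92
Pine-Orwell-Fern-Knoll-Larch-Elm-Pine: 5+7+16+22+4+21 = 75
Pine-Orwell-Fern-Knoll-Elm-Larch-Pine: 5+7+16+25+4+24 = 81
Pine-Orwell-Elm-Larch-Fern-Knoll-Pine: 5+16+4+13+16+6 = 60
Pine-Orwell-Elm-Larch-Knoll-Fern-Pine: 5+16+4+22+16+12 = 75
… (46 more)
The minimum is 53.
One optimal route: Pine → Orwell → Fern → Elm → Larch → Knoll → Pine (or its reverse).

Shortest round trip = 53 m.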